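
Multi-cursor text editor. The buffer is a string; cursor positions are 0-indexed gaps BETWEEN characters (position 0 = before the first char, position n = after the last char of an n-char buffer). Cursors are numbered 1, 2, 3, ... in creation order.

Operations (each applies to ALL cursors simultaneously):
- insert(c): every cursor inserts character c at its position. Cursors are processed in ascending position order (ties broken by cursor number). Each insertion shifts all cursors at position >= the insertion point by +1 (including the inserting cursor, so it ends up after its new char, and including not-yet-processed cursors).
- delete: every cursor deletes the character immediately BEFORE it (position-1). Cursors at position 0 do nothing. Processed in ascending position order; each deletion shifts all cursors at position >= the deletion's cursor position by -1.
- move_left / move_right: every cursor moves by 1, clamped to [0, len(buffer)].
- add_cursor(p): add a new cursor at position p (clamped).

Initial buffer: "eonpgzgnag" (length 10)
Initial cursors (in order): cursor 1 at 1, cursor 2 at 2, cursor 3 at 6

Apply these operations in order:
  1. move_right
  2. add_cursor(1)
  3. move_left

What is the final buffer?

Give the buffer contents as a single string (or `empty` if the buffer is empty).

After op 1 (move_right): buffer="eonpgzgnag" (len 10), cursors c1@2 c2@3 c3@7, authorship ..........
After op 2 (add_cursor(1)): buffer="eonpgzgnag" (len 10), cursors c4@1 c1@2 c2@3 c3@7, authorship ..........
After op 3 (move_left): buffer="eonpgzgnag" (len 10), cursors c4@0 c1@1 c2@2 c3@6, authorship ..........

Answer: eonpgzgnag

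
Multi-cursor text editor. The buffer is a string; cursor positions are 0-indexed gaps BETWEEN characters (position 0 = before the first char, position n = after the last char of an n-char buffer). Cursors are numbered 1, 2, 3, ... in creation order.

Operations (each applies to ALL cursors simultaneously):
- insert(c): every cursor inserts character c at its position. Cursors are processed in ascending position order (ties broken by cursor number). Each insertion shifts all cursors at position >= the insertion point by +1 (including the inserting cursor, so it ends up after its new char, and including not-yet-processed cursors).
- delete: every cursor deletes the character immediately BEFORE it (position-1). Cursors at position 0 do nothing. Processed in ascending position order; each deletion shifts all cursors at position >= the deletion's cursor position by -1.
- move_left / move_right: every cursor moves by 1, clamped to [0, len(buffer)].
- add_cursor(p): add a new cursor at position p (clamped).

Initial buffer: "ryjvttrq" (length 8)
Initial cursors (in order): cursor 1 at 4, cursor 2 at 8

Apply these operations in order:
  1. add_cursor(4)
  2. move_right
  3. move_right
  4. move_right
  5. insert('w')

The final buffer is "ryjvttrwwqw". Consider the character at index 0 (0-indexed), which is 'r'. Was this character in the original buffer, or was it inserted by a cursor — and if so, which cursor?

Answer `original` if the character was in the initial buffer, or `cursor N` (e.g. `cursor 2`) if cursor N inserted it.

Answer: original

Derivation:
After op 1 (add_cursor(4)): buffer="ryjvttrq" (len 8), cursors c1@4 c3@4 c2@8, authorship ........
After op 2 (move_right): buffer="ryjvttrq" (len 8), cursors c1@5 c3@5 c2@8, authorship ........
After op 3 (move_right): buffer="ryjvttrq" (len 8), cursors c1@6 c3@6 c2@8, authorship ........
After op 4 (move_right): buffer="ryjvttrq" (len 8), cursors c1@7 c3@7 c2@8, authorship ........
After op 5 (insert('w')): buffer="ryjvttrwwqw" (len 11), cursors c1@9 c3@9 c2@11, authorship .......13.2
Authorship (.=original, N=cursor N): . . . . . . . 1 3 . 2
Index 0: author = original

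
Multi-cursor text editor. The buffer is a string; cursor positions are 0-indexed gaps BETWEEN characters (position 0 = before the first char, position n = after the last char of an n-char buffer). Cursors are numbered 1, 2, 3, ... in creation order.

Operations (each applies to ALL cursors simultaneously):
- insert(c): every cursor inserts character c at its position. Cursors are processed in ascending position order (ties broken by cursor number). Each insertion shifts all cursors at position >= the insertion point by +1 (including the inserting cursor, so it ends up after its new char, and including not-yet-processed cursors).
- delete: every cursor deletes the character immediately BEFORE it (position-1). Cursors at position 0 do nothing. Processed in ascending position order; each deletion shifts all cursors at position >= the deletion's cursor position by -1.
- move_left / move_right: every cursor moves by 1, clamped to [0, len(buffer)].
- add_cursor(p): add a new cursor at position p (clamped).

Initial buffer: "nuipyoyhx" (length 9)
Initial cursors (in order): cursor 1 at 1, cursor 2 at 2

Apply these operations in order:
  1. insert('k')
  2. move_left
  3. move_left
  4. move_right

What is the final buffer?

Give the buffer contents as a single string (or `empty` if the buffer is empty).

After op 1 (insert('k')): buffer="nkukipyoyhx" (len 11), cursors c1@2 c2@4, authorship .1.2.......
After op 2 (move_left): buffer="nkukipyoyhx" (len 11), cursors c1@1 c2@3, authorship .1.2.......
After op 3 (move_left): buffer="nkukipyoyhx" (len 11), cursors c1@0 c2@2, authorship .1.2.......
After op 4 (move_right): buffer="nkukipyoyhx" (len 11), cursors c1@1 c2@3, authorship .1.2.......

Answer: nkukipyoyhx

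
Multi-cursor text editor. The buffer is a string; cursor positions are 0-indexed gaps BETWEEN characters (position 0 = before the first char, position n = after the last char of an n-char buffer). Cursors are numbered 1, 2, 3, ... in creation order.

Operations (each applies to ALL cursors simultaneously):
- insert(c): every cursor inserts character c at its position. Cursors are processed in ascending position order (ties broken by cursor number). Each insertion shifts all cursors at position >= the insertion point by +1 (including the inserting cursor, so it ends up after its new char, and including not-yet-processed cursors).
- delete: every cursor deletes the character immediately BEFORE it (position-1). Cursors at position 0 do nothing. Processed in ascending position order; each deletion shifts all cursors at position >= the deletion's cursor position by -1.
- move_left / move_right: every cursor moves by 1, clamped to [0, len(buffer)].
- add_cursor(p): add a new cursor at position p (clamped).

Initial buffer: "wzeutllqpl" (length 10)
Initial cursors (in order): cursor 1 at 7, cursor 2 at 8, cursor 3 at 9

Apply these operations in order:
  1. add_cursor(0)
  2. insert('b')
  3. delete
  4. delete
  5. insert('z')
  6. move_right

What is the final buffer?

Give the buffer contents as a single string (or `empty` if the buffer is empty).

After op 1 (add_cursor(0)): buffer="wzeutllqpl" (len 10), cursors c4@0 c1@7 c2@8 c3@9, authorship ..........
After op 2 (insert('b')): buffer="bwzeutllbqbpbl" (len 14), cursors c4@1 c1@9 c2@11 c3@13, authorship 4.......1.2.3.
After op 3 (delete): buffer="wzeutllqpl" (len 10), cursors c4@0 c1@7 c2@8 c3@9, authorship ..........
After op 4 (delete): buffer="wzeutll" (len 7), cursors c4@0 c1@6 c2@6 c3@6, authorship .......
After op 5 (insert('z')): buffer="zwzeutlzzzl" (len 11), cursors c4@1 c1@10 c2@10 c3@10, authorship 4......123.
After op 6 (move_right): buffer="zwzeutlzzzl" (len 11), cursors c4@2 c1@11 c2@11 c3@11, authorship 4......123.

Answer: zwzeutlzzzl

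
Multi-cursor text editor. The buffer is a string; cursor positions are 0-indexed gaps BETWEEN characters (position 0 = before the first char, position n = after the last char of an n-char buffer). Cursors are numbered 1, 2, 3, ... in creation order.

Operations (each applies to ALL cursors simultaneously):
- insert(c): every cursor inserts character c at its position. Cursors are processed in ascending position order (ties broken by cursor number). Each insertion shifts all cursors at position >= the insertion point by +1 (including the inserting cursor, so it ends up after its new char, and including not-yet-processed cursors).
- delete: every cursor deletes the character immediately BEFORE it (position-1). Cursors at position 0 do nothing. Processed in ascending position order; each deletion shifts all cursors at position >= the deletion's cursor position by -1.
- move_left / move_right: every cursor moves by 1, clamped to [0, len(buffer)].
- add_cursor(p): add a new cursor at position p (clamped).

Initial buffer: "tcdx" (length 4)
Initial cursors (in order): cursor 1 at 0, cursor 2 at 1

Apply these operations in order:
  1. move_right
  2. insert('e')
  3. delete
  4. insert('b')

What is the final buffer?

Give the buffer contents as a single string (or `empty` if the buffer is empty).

After op 1 (move_right): buffer="tcdx" (len 4), cursors c1@1 c2@2, authorship ....
After op 2 (insert('e')): buffer="tecedx" (len 6), cursors c1@2 c2@4, authorship .1.2..
After op 3 (delete): buffer="tcdx" (len 4), cursors c1@1 c2@2, authorship ....
After op 4 (insert('b')): buffer="tbcbdx" (len 6), cursors c1@2 c2@4, authorship .1.2..

Answer: tbcbdx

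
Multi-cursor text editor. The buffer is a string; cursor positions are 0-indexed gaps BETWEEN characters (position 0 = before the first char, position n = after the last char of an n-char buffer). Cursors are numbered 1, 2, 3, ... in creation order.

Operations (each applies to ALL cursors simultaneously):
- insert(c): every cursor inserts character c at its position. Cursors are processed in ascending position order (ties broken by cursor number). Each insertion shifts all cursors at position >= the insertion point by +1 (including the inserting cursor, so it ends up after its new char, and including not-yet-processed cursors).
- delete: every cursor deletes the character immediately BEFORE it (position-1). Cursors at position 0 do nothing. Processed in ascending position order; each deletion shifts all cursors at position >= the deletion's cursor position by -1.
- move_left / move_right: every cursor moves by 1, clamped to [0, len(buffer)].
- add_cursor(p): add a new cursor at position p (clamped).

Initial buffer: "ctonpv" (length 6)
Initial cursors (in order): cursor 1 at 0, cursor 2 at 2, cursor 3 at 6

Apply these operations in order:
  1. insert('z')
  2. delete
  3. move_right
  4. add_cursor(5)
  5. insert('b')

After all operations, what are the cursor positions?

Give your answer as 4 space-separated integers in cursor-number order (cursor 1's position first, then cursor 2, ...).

Answer: 2 5 10 8

Derivation:
After op 1 (insert('z')): buffer="zctzonpvz" (len 9), cursors c1@1 c2@4 c3@9, authorship 1..2....3
After op 2 (delete): buffer="ctonpv" (len 6), cursors c1@0 c2@2 c3@6, authorship ......
After op 3 (move_right): buffer="ctonpv" (len 6), cursors c1@1 c2@3 c3@6, authorship ......
After op 4 (add_cursor(5)): buffer="ctonpv" (len 6), cursors c1@1 c2@3 c4@5 c3@6, authorship ......
After op 5 (insert('b')): buffer="cbtobnpbvb" (len 10), cursors c1@2 c2@5 c4@8 c3@10, authorship .1..2..4.3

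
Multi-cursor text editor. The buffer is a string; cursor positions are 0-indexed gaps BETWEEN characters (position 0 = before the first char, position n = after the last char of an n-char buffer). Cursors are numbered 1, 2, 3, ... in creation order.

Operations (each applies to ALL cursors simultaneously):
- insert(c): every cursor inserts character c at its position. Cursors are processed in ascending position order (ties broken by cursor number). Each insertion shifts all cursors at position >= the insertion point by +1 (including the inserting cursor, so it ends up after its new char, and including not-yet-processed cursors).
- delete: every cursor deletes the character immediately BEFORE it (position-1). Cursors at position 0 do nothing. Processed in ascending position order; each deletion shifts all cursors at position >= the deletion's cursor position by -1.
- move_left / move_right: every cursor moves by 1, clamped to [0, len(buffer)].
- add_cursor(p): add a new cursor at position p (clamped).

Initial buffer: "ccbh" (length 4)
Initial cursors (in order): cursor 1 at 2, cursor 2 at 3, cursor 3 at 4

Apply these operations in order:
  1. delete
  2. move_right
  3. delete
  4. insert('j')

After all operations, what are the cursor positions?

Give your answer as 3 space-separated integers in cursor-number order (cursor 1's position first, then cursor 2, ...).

After op 1 (delete): buffer="c" (len 1), cursors c1@1 c2@1 c3@1, authorship .
After op 2 (move_right): buffer="c" (len 1), cursors c1@1 c2@1 c3@1, authorship .
After op 3 (delete): buffer="" (len 0), cursors c1@0 c2@0 c3@0, authorship 
After op 4 (insert('j')): buffer="jjj" (len 3), cursors c1@3 c2@3 c3@3, authorship 123

Answer: 3 3 3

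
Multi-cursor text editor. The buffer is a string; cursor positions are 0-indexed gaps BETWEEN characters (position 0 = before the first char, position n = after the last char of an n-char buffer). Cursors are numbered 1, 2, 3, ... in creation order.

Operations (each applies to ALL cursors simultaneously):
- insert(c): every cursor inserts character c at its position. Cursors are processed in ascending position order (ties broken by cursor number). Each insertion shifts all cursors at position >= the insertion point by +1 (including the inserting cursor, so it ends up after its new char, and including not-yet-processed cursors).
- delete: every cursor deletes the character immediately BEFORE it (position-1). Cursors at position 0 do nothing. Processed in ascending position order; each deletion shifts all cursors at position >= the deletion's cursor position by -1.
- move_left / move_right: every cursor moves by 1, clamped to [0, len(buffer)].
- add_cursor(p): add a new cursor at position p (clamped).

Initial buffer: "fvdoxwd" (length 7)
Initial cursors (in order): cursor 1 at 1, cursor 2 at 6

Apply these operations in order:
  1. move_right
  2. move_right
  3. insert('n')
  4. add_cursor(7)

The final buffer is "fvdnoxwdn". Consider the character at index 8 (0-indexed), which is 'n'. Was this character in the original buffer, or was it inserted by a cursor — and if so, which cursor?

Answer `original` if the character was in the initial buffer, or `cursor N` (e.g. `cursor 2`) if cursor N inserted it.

After op 1 (move_right): buffer="fvdoxwd" (len 7), cursors c1@2 c2@7, authorship .......
After op 2 (move_right): buffer="fvdoxwd" (len 7), cursors c1@3 c2@7, authorship .......
After op 3 (insert('n')): buffer="fvdnoxwdn" (len 9), cursors c1@4 c2@9, authorship ...1....2
After op 4 (add_cursor(7)): buffer="fvdnoxwdn" (len 9), cursors c1@4 c3@7 c2@9, authorship ...1....2
Authorship (.=original, N=cursor N): . . . 1 . . . . 2
Index 8: author = 2

Answer: cursor 2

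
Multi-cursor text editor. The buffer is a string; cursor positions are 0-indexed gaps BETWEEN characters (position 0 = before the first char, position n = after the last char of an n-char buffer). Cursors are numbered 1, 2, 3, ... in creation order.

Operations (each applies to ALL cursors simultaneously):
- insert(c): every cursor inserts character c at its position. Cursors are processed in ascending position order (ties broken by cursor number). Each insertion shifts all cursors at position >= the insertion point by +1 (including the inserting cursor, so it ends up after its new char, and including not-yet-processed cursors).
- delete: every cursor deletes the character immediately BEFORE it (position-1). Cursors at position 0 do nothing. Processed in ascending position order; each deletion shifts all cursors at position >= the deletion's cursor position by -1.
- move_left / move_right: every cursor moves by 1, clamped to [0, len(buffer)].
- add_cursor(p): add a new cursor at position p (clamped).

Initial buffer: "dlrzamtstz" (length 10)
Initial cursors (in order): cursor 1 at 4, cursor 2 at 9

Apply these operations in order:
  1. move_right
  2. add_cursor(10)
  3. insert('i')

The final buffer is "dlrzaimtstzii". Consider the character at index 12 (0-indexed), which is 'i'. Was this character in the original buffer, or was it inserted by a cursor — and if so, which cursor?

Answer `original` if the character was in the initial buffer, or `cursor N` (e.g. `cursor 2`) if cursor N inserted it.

After op 1 (move_right): buffer="dlrzamtstz" (len 10), cursors c1@5 c2@10, authorship ..........
After op 2 (add_cursor(10)): buffer="dlrzamtstz" (len 10), cursors c1@5 c2@10 c3@10, authorship ..........
After op 3 (insert('i')): buffer="dlrzaimtstzii" (len 13), cursors c1@6 c2@13 c3@13, authorship .....1.....23
Authorship (.=original, N=cursor N): . . . . . 1 . . . . . 2 3
Index 12: author = 3

Answer: cursor 3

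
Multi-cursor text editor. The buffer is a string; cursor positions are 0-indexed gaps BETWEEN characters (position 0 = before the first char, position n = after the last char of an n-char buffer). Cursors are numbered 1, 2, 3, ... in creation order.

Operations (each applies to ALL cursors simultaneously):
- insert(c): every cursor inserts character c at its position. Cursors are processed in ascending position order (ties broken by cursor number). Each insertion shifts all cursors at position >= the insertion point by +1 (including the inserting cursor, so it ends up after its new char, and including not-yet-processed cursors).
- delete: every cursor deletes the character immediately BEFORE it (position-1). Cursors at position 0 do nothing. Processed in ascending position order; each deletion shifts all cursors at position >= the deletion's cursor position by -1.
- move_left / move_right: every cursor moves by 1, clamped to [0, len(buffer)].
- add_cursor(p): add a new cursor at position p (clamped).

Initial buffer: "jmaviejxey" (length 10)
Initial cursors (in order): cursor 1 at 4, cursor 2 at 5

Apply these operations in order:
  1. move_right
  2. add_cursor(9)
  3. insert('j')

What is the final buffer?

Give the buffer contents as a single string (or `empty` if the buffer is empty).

After op 1 (move_right): buffer="jmaviejxey" (len 10), cursors c1@5 c2@6, authorship ..........
After op 2 (add_cursor(9)): buffer="jmaviejxey" (len 10), cursors c1@5 c2@6 c3@9, authorship ..........
After op 3 (insert('j')): buffer="jmavijejjxejy" (len 13), cursors c1@6 c2@8 c3@12, authorship .....1.2...3.

Answer: jmavijejjxejy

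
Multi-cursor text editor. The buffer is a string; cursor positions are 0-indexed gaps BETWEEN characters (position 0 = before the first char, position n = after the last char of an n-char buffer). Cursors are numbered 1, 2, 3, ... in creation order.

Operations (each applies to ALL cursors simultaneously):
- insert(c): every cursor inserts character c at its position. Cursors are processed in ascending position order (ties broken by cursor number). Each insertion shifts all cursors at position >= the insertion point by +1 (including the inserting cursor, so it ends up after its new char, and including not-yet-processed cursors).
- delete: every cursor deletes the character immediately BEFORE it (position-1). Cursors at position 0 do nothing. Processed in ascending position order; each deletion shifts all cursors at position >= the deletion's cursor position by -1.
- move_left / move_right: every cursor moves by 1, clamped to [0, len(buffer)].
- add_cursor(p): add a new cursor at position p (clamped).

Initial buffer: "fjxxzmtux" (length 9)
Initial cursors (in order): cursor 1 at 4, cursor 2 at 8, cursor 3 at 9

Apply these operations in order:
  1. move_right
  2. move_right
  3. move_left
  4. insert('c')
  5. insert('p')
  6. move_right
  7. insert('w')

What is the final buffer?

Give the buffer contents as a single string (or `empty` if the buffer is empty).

Answer: fjxxzcpmwtuccppxww

Derivation:
After op 1 (move_right): buffer="fjxxzmtux" (len 9), cursors c1@5 c2@9 c3@9, authorship .........
After op 2 (move_right): buffer="fjxxzmtux" (len 9), cursors c1@6 c2@9 c3@9, authorship .........
After op 3 (move_left): buffer="fjxxzmtux" (len 9), cursors c1@5 c2@8 c3@8, authorship .........
After op 4 (insert('c')): buffer="fjxxzcmtuccx" (len 12), cursors c1@6 c2@11 c3@11, authorship .....1...23.
After op 5 (insert('p')): buffer="fjxxzcpmtuccppx" (len 15), cursors c1@7 c2@14 c3@14, authorship .....11...2323.
After op 6 (move_right): buffer="fjxxzcpmtuccppx" (len 15), cursors c1@8 c2@15 c3@15, authorship .....11...2323.
After op 7 (insert('w')): buffer="fjxxzcpmwtuccppxww" (len 18), cursors c1@9 c2@18 c3@18, authorship .....11.1..2323.23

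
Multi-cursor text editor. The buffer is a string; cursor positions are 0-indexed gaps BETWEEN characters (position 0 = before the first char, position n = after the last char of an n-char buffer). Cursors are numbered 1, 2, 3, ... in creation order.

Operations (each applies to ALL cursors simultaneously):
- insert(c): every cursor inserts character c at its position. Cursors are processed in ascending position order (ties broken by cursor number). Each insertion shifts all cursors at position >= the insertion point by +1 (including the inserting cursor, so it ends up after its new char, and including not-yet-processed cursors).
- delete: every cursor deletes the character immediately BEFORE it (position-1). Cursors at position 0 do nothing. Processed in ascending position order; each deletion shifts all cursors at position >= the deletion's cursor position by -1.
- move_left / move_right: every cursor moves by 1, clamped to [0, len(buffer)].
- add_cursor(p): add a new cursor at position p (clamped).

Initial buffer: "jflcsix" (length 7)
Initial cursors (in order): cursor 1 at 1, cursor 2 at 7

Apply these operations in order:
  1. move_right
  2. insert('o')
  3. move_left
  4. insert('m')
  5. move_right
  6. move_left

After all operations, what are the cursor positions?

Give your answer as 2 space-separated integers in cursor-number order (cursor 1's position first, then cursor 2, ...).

Answer: 3 10

Derivation:
After op 1 (move_right): buffer="jflcsix" (len 7), cursors c1@2 c2@7, authorship .......
After op 2 (insert('o')): buffer="jfolcsixo" (len 9), cursors c1@3 c2@9, authorship ..1.....2
After op 3 (move_left): buffer="jfolcsixo" (len 9), cursors c1@2 c2@8, authorship ..1.....2
After op 4 (insert('m')): buffer="jfmolcsixmo" (len 11), cursors c1@3 c2@10, authorship ..11.....22
After op 5 (move_right): buffer="jfmolcsixmo" (len 11), cursors c1@4 c2@11, authorship ..11.....22
After op 6 (move_left): buffer="jfmolcsixmo" (len 11), cursors c1@3 c2@10, authorship ..11.....22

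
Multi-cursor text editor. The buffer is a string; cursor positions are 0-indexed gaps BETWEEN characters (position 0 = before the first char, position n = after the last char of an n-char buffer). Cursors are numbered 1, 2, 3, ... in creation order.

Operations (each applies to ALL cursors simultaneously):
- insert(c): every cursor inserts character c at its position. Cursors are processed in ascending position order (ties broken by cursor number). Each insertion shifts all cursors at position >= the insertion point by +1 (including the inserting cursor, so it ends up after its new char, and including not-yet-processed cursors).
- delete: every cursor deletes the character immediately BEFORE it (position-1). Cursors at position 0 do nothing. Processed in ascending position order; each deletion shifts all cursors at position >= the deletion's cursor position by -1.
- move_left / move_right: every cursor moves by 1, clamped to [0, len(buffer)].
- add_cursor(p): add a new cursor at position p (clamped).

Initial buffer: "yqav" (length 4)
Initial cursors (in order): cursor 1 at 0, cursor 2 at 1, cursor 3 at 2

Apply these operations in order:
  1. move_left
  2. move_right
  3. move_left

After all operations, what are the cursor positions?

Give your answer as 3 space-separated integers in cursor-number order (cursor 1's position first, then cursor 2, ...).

After op 1 (move_left): buffer="yqav" (len 4), cursors c1@0 c2@0 c3@1, authorship ....
After op 2 (move_right): buffer="yqav" (len 4), cursors c1@1 c2@1 c3@2, authorship ....
After op 3 (move_left): buffer="yqav" (len 4), cursors c1@0 c2@0 c3@1, authorship ....

Answer: 0 0 1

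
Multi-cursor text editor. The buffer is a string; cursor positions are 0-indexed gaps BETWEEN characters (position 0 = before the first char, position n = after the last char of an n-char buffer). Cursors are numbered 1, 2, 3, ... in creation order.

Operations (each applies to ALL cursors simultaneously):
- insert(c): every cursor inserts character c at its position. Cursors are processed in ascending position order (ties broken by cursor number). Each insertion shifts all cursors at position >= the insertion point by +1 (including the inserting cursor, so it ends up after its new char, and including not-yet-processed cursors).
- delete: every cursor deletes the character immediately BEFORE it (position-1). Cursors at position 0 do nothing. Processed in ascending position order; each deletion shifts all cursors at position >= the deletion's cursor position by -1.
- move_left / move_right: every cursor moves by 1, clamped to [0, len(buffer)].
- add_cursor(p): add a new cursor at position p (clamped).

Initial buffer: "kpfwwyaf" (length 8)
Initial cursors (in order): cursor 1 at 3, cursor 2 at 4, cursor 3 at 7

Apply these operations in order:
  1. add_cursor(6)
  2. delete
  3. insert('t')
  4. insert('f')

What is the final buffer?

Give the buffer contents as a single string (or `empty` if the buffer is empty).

After op 1 (add_cursor(6)): buffer="kpfwwyaf" (len 8), cursors c1@3 c2@4 c4@6 c3@7, authorship ........
After op 2 (delete): buffer="kpwf" (len 4), cursors c1@2 c2@2 c3@3 c4@3, authorship ....
After op 3 (insert('t')): buffer="kpttwttf" (len 8), cursors c1@4 c2@4 c3@7 c4@7, authorship ..12.34.
After op 4 (insert('f')): buffer="kpttffwttfff" (len 12), cursors c1@6 c2@6 c3@11 c4@11, authorship ..1212.3434.

Answer: kpttffwttfff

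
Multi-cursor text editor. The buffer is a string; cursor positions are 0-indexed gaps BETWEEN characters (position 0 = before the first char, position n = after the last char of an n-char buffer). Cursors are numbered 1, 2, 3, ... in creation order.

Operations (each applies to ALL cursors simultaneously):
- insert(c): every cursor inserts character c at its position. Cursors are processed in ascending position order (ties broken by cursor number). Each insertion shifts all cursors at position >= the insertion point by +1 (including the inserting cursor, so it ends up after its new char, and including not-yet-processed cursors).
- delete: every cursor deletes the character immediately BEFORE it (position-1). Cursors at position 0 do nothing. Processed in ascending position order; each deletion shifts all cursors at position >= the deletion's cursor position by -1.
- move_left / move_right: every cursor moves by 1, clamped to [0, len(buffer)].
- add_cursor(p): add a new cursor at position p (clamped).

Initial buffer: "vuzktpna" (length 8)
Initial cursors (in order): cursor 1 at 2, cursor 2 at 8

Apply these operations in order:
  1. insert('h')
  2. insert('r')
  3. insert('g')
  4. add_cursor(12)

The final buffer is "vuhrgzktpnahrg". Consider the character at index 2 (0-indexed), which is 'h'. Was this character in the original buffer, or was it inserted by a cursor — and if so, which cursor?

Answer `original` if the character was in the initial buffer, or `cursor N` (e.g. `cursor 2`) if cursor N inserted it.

After op 1 (insert('h')): buffer="vuhzktpnah" (len 10), cursors c1@3 c2@10, authorship ..1......2
After op 2 (insert('r')): buffer="vuhrzktpnahr" (len 12), cursors c1@4 c2@12, authorship ..11......22
After op 3 (insert('g')): buffer="vuhrgzktpnahrg" (len 14), cursors c1@5 c2@14, authorship ..111......222
After op 4 (add_cursor(12)): buffer="vuhrgzktpnahrg" (len 14), cursors c1@5 c3@12 c2@14, authorship ..111......222
Authorship (.=original, N=cursor N): . . 1 1 1 . . . . . . 2 2 2
Index 2: author = 1

Answer: cursor 1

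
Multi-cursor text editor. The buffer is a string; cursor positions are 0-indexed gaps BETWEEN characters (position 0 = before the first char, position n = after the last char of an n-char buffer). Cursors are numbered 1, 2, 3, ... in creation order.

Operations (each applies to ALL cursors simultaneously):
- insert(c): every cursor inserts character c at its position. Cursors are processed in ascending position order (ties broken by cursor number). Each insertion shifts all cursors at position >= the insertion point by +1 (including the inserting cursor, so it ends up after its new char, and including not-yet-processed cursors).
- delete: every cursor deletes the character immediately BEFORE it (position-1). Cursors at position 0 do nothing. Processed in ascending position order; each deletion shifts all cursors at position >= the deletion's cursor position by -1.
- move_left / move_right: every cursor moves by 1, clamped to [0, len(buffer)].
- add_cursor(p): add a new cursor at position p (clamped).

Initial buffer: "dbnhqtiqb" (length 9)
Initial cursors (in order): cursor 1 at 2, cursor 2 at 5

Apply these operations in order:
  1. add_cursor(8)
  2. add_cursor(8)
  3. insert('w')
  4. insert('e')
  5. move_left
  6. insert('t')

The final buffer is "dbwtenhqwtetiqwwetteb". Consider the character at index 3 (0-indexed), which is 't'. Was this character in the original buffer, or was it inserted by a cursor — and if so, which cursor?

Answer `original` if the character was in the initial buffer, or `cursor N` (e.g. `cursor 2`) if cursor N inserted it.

Answer: cursor 1

Derivation:
After op 1 (add_cursor(8)): buffer="dbnhqtiqb" (len 9), cursors c1@2 c2@5 c3@8, authorship .........
After op 2 (add_cursor(8)): buffer="dbnhqtiqb" (len 9), cursors c1@2 c2@5 c3@8 c4@8, authorship .........
After op 3 (insert('w')): buffer="dbwnhqwtiqwwb" (len 13), cursors c1@3 c2@7 c3@12 c4@12, authorship ..1...2...34.
After op 4 (insert('e')): buffer="dbwenhqwetiqwweeb" (len 17), cursors c1@4 c2@9 c3@16 c4@16, authorship ..11...22...3434.
After op 5 (move_left): buffer="dbwenhqwetiqwweeb" (len 17), cursors c1@3 c2@8 c3@15 c4@15, authorship ..11...22...3434.
After op 6 (insert('t')): buffer="dbwtenhqwtetiqwwetteb" (len 21), cursors c1@4 c2@10 c3@19 c4@19, authorship ..111...222...343344.
Authorship (.=original, N=cursor N): . . 1 1 1 . . . 2 2 2 . . . 3 4 3 3 4 4 .
Index 3: author = 1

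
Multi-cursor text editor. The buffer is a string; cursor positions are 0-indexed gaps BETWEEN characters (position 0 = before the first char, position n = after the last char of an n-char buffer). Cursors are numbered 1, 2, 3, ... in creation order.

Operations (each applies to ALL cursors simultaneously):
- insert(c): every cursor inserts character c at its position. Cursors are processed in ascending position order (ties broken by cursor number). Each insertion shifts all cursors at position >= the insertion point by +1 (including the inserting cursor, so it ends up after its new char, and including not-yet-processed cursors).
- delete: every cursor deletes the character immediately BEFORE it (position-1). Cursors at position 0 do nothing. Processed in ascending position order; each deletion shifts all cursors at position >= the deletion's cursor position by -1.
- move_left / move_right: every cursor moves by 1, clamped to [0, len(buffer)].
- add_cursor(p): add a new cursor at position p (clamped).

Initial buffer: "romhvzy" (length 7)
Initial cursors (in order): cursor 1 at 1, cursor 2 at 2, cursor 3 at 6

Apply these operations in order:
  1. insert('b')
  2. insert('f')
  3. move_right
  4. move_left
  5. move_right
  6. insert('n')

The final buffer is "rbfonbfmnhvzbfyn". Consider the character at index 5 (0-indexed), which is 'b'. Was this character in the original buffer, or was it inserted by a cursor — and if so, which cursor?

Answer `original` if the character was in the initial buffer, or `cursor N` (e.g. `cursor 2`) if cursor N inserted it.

Answer: cursor 2

Derivation:
After op 1 (insert('b')): buffer="rbobmhvzby" (len 10), cursors c1@2 c2@4 c3@9, authorship .1.2....3.
After op 2 (insert('f')): buffer="rbfobfmhvzbfy" (len 13), cursors c1@3 c2@6 c3@12, authorship .11.22....33.
After op 3 (move_right): buffer="rbfobfmhvzbfy" (len 13), cursors c1@4 c2@7 c3@13, authorship .11.22....33.
After op 4 (move_left): buffer="rbfobfmhvzbfy" (len 13), cursors c1@3 c2@6 c3@12, authorship .11.22....33.
After op 5 (move_right): buffer="rbfobfmhvzbfy" (len 13), cursors c1@4 c2@7 c3@13, authorship .11.22....33.
After op 6 (insert('n')): buffer="rbfonbfmnhvzbfyn" (len 16), cursors c1@5 c2@9 c3@16, authorship .11.122.2...33.3
Authorship (.=original, N=cursor N): . 1 1 . 1 2 2 . 2 . . . 3 3 . 3
Index 5: author = 2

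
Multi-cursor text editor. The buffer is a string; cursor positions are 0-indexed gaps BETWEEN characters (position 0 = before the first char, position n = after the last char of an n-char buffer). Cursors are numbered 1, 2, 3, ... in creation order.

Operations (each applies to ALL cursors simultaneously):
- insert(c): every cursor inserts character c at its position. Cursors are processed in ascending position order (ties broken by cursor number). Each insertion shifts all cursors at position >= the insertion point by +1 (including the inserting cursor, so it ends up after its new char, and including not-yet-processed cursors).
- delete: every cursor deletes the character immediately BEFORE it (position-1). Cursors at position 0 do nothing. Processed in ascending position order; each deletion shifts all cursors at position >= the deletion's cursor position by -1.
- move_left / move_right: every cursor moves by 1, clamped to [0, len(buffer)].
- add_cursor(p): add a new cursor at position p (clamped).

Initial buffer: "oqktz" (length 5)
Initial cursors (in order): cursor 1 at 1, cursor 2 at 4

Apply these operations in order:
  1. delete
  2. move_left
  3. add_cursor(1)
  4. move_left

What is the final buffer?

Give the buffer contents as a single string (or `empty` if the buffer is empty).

Answer: qkz

Derivation:
After op 1 (delete): buffer="qkz" (len 3), cursors c1@0 c2@2, authorship ...
After op 2 (move_left): buffer="qkz" (len 3), cursors c1@0 c2@1, authorship ...
After op 3 (add_cursor(1)): buffer="qkz" (len 3), cursors c1@0 c2@1 c3@1, authorship ...
After op 4 (move_left): buffer="qkz" (len 3), cursors c1@0 c2@0 c3@0, authorship ...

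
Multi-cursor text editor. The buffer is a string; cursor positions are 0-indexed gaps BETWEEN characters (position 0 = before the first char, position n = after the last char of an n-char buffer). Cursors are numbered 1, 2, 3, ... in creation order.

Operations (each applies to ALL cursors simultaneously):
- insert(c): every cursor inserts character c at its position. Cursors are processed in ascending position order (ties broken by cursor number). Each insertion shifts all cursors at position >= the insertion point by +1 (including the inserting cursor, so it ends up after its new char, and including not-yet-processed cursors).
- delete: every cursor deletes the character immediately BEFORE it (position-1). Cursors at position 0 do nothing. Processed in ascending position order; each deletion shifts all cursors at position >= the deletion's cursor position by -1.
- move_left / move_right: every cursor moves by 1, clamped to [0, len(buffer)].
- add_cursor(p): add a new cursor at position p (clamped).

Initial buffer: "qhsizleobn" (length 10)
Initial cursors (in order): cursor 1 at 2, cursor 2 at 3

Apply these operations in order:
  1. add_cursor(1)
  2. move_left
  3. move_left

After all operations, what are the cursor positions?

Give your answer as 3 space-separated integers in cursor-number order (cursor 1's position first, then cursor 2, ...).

After op 1 (add_cursor(1)): buffer="qhsizleobn" (len 10), cursors c3@1 c1@2 c2@3, authorship ..........
After op 2 (move_left): buffer="qhsizleobn" (len 10), cursors c3@0 c1@1 c2@2, authorship ..........
After op 3 (move_left): buffer="qhsizleobn" (len 10), cursors c1@0 c3@0 c2@1, authorship ..........

Answer: 0 1 0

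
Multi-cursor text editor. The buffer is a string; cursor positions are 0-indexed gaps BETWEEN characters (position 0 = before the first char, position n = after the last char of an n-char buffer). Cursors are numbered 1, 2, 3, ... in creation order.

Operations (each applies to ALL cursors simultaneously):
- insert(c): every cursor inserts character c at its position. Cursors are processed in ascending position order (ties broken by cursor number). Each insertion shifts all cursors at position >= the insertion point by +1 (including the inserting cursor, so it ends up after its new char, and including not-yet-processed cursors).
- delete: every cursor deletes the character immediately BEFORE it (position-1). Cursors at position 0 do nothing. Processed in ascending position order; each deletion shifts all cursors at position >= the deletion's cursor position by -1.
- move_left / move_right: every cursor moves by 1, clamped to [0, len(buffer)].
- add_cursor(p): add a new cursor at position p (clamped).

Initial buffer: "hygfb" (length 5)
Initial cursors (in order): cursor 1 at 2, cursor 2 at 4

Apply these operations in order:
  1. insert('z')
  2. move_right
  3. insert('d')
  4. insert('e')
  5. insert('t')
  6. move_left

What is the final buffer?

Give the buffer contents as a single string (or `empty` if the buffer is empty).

After op 1 (insert('z')): buffer="hyzgfzb" (len 7), cursors c1@3 c2@6, authorship ..1..2.
After op 2 (move_right): buffer="hyzgfzb" (len 7), cursors c1@4 c2@7, authorship ..1..2.
After op 3 (insert('d')): buffer="hyzgdfzbd" (len 9), cursors c1@5 c2@9, authorship ..1.1.2.2
After op 4 (insert('e')): buffer="hyzgdefzbde" (len 11), cursors c1@6 c2@11, authorship ..1.11.2.22
After op 5 (insert('t')): buffer="hyzgdetfzbdet" (len 13), cursors c1@7 c2@13, authorship ..1.111.2.222
After op 6 (move_left): buffer="hyzgdetfzbdet" (len 13), cursors c1@6 c2@12, authorship ..1.111.2.222

Answer: hyzgdetfzbdet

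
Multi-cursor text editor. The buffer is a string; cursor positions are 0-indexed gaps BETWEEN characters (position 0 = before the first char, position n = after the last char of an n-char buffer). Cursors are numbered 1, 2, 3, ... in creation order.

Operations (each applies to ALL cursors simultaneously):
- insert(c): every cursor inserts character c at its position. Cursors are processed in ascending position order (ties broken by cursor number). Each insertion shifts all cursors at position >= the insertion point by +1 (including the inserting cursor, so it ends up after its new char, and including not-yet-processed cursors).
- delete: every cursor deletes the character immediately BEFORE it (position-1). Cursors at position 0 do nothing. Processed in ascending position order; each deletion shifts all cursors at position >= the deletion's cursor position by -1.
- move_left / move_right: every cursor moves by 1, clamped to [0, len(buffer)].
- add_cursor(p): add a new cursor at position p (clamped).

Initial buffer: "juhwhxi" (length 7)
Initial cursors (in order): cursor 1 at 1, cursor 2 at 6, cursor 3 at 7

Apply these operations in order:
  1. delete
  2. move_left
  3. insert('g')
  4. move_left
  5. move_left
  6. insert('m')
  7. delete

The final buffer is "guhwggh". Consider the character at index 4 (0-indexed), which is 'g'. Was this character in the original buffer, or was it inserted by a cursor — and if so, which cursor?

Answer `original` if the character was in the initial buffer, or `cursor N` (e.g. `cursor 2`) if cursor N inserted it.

After op 1 (delete): buffer="uhwh" (len 4), cursors c1@0 c2@4 c3@4, authorship ....
After op 2 (move_left): buffer="uhwh" (len 4), cursors c1@0 c2@3 c3@3, authorship ....
After op 3 (insert('g')): buffer="guhwggh" (len 7), cursors c1@1 c2@6 c3@6, authorship 1...23.
After op 4 (move_left): buffer="guhwggh" (len 7), cursors c1@0 c2@5 c3@5, authorship 1...23.
After op 5 (move_left): buffer="guhwggh" (len 7), cursors c1@0 c2@4 c3@4, authorship 1...23.
After op 6 (insert('m')): buffer="mguhwmmggh" (len 10), cursors c1@1 c2@7 c3@7, authorship 11...2323.
After op 7 (delete): buffer="guhwggh" (len 7), cursors c1@0 c2@4 c3@4, authorship 1...23.
Authorship (.=original, N=cursor N): 1 . . . 2 3 .
Index 4: author = 2

Answer: cursor 2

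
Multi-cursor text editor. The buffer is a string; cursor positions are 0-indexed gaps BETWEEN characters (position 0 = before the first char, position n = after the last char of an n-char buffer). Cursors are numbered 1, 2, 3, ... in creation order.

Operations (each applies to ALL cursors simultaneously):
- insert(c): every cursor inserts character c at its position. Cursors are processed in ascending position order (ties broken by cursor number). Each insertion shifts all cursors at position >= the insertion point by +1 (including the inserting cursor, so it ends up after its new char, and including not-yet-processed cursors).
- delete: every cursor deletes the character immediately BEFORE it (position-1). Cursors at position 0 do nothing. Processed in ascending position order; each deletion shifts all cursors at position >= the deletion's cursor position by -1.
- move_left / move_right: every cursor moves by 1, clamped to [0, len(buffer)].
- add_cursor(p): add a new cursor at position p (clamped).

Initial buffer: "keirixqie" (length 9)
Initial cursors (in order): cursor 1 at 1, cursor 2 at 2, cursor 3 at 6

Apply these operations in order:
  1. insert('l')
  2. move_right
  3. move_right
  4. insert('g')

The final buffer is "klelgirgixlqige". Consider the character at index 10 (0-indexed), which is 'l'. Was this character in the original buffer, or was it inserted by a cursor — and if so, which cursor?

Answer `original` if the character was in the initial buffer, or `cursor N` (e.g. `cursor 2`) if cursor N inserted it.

After op 1 (insert('l')): buffer="klelirixlqie" (len 12), cursors c1@2 c2@4 c3@9, authorship .1.2....3...
After op 2 (move_right): buffer="klelirixlqie" (len 12), cursors c1@3 c2@5 c3@10, authorship .1.2....3...
After op 3 (move_right): buffer="klelirixlqie" (len 12), cursors c1@4 c2@6 c3@11, authorship .1.2....3...
After op 4 (insert('g')): buffer="klelgirgixlqige" (len 15), cursors c1@5 c2@8 c3@14, authorship .1.21..2..3..3.
Authorship (.=original, N=cursor N): . 1 . 2 1 . . 2 . . 3 . . 3 .
Index 10: author = 3

Answer: cursor 3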